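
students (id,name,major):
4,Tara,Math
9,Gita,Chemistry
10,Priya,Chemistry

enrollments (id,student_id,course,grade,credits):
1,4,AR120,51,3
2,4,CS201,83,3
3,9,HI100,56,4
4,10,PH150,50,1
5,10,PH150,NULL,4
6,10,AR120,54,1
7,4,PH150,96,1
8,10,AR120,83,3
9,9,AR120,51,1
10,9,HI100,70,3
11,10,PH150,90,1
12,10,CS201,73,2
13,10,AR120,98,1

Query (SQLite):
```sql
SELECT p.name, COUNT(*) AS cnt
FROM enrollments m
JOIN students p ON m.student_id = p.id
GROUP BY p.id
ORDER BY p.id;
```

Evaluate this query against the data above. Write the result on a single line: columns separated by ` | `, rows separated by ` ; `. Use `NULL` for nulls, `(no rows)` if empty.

Join each enrollments row to its students via student_id.
Group joined rows by students.id; compute COUNT(*) per group.
  4: ids {1, 2, 7} → COUNT(*)=3
  9: ids {3, 9, 10} → COUNT(*)=3
  10: ids {4, 5, 6, 8, 11, 12, 13} → COUNT(*)=7

Tara | 3 ; Gita | 3 ; Priya | 7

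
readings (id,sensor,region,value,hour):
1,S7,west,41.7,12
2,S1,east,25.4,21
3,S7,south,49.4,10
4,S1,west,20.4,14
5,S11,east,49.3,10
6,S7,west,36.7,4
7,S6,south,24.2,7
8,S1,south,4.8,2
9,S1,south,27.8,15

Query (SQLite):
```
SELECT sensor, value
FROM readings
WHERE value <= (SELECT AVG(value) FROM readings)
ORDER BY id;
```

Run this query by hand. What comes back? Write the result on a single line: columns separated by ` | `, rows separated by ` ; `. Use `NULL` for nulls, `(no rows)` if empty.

Scalar subquery: AVG(value) over all readings rows = 31.077778 (≈; comparison uses full precision).
Keep rows where value <= that value.

S1 | 25.4 ; S1 | 20.4 ; S6 | 24.2 ; S1 | 4.8 ; S1 | 27.8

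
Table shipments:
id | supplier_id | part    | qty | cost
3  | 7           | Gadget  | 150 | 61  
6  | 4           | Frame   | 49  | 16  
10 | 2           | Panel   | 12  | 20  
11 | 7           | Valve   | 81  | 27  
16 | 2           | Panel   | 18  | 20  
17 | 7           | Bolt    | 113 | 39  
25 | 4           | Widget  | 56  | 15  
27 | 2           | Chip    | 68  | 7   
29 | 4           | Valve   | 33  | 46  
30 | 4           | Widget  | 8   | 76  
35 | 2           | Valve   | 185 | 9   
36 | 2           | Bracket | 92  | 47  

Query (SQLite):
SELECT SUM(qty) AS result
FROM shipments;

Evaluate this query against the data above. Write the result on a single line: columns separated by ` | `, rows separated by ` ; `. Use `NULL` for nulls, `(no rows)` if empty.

All qty values: [150, 49, 12, 81, 18, 113, 56, 68, 33, 8, 185, 92].
SUM of non-NULL values = 865.

865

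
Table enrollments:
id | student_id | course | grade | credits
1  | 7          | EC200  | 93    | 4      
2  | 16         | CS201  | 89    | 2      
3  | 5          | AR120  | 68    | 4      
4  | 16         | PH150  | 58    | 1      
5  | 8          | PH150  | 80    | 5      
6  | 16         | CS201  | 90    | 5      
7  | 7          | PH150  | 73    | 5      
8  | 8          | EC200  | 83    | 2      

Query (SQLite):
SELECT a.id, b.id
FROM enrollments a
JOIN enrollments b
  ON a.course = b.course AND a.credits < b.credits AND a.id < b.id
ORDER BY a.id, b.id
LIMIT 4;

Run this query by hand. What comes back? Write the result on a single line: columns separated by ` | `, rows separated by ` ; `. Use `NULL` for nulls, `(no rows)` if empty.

Pairs (a,b) with same course, a.credits < b.credits, a.id < b.id.
course groups: AR120:{3} CS201:{2,6} EC200:{1,8} PH150:{4,5,7}
Ordered by (a.id, b.id); first 4.

2 | 6 ; 4 | 5 ; 4 | 7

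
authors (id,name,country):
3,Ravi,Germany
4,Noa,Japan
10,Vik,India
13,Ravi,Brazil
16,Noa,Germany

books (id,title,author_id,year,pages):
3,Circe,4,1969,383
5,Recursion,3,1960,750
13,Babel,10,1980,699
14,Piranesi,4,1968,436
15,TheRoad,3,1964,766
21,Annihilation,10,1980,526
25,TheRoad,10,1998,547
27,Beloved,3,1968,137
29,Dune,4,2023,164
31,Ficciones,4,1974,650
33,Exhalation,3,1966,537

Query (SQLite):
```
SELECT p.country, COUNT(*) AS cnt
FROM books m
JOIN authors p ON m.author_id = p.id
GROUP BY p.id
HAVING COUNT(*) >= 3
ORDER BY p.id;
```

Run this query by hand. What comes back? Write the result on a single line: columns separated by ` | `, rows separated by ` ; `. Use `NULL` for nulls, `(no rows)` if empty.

Join each books row to its authors via author_id.
Group joined rows by authors.id; compute COUNT(*) per group.
HAVING: keep groups with count ≥ 3.
  3: ids {5, 15, 27, 33} → COUNT(*)=4
  4: ids {3, 14, 29, 31} → COUNT(*)=4
  10: ids {13, 21, 25} → COUNT(*)=3

Germany | 4 ; Japan | 4 ; India | 3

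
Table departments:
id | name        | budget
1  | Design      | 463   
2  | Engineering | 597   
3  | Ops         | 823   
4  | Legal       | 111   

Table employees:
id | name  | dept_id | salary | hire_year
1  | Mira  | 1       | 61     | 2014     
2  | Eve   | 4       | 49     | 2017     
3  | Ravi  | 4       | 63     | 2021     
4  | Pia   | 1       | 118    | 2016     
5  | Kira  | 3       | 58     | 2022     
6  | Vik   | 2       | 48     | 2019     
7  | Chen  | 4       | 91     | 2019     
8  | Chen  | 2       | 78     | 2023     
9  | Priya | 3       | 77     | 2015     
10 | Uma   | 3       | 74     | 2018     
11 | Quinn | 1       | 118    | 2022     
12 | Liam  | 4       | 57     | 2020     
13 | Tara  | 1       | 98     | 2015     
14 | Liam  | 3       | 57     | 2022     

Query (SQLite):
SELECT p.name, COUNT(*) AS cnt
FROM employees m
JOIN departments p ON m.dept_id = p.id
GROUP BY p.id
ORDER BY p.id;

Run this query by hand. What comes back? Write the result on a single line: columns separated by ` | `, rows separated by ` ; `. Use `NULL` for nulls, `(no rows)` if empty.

Join each employees row to its departments via dept_id.
Group joined rows by departments.id; compute COUNT(*) per group.
  1: ids {1, 4, 11, 13} → COUNT(*)=4
  2: ids {6, 8} → COUNT(*)=2
  3: ids {5, 9, 10, 14} → COUNT(*)=4
  4: ids {2, 3, 7, 12} → COUNT(*)=4

Design | 4 ; Engineering | 2 ; Ops | 4 ; Legal | 4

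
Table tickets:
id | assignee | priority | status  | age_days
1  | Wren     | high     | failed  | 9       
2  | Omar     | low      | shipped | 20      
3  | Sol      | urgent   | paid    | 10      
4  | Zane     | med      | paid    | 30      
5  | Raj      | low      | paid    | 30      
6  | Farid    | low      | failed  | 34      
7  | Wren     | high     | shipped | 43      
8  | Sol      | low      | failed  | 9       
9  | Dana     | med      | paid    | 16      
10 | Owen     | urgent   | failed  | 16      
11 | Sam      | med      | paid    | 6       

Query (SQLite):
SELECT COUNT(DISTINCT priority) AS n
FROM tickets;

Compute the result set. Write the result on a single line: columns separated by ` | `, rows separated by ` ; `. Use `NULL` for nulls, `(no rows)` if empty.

4

Count distinct non-NULL priority values.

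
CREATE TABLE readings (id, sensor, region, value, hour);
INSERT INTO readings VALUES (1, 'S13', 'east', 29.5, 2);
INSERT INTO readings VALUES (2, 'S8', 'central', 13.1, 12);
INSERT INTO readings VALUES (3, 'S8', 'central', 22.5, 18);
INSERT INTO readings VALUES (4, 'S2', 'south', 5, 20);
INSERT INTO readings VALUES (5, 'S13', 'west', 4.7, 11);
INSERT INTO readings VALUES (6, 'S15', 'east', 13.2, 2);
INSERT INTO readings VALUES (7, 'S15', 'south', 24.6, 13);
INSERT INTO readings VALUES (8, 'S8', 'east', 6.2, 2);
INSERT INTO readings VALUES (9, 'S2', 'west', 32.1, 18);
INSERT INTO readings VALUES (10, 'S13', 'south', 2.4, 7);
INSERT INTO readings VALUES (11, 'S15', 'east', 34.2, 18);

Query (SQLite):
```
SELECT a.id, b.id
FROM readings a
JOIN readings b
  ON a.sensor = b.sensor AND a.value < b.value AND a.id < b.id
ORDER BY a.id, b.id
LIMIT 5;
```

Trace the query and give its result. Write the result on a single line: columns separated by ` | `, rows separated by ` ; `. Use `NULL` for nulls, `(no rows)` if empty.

2 | 3 ; 4 | 9 ; 6 | 7 ; 6 | 11 ; 7 | 11

Pairs (a,b) with same sensor, a.value < b.value, a.id < b.id.
sensor groups: S13:{1,5,10} S15:{6,7,11} S2:{4,9} S8:{2,3,8}
Ordered by (a.id, b.id); first 5.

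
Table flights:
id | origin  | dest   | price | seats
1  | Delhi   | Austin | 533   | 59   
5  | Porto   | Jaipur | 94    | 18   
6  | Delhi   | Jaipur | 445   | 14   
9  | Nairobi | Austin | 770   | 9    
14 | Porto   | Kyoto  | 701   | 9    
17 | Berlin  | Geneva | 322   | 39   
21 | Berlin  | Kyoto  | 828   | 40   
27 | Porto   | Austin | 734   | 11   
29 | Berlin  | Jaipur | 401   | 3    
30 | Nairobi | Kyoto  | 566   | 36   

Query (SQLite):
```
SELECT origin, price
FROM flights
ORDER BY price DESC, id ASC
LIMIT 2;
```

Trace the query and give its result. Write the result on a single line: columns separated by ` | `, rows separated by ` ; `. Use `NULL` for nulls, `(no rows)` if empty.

Sort by price desc, tiebreak id asc: (828, id=21), (770, id=9), (734, id=27), (701, id=14), (566, id=30) …. Take first 2.

Berlin | 828 ; Nairobi | 770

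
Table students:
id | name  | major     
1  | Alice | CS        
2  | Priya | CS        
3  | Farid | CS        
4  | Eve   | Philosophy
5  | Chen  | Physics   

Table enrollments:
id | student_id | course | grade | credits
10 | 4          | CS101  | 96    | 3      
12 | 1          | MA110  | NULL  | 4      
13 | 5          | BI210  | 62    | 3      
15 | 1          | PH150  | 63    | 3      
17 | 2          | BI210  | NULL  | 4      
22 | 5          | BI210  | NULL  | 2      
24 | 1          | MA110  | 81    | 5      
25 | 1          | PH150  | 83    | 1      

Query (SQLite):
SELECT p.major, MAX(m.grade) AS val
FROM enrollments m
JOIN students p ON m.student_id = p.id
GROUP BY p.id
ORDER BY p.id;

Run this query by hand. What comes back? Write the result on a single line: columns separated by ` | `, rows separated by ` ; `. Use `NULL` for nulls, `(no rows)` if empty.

CS | 83 ; CS | NULL ; Philosophy | 96 ; Physics | 62

Join each enrollments row to its students via student_id.
Group joined rows by students.id; compute MAX(m.grade) per group.
  1: ids {12, 15, 24, 25} → MAX(m.grade)=83
  2: ids {17} → MAX(m.grade)=NULL
  4: ids {10} → MAX(m.grade)=96
  5: ids {13, 22} → MAX(m.grade)=62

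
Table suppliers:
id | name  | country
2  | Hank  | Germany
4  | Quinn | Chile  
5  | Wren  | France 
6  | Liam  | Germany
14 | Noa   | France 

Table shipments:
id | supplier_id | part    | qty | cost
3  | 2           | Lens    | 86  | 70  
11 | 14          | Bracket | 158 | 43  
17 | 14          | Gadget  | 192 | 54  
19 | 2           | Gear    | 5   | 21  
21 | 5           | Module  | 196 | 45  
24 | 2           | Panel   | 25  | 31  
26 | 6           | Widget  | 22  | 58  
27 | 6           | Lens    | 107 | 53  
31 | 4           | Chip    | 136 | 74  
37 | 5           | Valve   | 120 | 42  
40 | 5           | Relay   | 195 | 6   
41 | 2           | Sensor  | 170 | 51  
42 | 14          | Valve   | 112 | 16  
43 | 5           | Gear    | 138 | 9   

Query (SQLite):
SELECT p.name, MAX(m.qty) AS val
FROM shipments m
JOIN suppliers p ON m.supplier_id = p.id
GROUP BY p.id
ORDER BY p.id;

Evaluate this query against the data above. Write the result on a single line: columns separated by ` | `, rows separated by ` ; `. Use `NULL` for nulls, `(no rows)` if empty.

Join each shipments row to its suppliers via supplier_id.
Group joined rows by suppliers.id; compute MAX(m.qty) per group.
  2: ids {3, 19, 24, 41} → MAX(m.qty)=170
  4: ids {31} → MAX(m.qty)=136
  5: ids {21, 37, 40, 43} → MAX(m.qty)=196
  6: ids {26, 27} → MAX(m.qty)=107
  14: ids {11, 17, 42} → MAX(m.qty)=192

Hank | 170 ; Quinn | 136 ; Wren | 196 ; Liam | 107 ; Noa | 192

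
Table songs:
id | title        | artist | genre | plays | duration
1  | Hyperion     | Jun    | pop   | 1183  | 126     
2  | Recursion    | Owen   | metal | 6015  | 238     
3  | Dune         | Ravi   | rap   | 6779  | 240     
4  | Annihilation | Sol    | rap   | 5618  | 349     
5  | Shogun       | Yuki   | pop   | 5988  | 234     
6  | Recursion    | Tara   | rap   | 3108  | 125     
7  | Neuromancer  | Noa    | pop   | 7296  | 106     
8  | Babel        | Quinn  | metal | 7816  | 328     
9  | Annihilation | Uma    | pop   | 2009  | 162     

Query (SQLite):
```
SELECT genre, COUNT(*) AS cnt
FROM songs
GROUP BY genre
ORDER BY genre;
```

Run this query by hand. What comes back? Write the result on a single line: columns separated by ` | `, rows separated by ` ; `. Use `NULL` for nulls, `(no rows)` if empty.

metal | 2 ; pop | 4 ; rap | 3

Partition songs by genre; compute COUNT(*) within each group.
  metal: ids {2, 8} → COUNT(*)=2
  pop: ids {1, 5, 7, 9} → COUNT(*)=4
  rap: ids {3, 4, 6} → COUNT(*)=3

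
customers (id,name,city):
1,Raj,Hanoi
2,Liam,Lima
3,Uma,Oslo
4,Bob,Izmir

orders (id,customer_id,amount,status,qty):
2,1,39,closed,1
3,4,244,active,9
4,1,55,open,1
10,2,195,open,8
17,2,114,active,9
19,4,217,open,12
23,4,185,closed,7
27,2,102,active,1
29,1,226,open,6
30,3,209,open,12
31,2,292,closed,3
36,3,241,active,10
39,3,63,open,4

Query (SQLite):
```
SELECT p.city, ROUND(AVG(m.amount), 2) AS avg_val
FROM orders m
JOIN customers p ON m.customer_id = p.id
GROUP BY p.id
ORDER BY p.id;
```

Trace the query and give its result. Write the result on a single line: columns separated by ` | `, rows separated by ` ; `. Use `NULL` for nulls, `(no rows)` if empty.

Join each orders row to its customers via customer_id.
Group joined rows by customers.id; compute ROUND(AVG(m.amount), 2) per group.
  1: ids {2, 4, 29} → ROUND(AVG(m.amount), 2)=106.67
  2: ids {10, 17, 27, 31} → ROUND(AVG(m.amount), 2)=175.75
  3: ids {30, 36, 39} → ROUND(AVG(m.amount), 2)=171
  4: ids {3, 19, 23} → ROUND(AVG(m.amount), 2)=215.33

Hanoi | 106.67 ; Lima | 175.75 ; Oslo | 171 ; Izmir | 215.33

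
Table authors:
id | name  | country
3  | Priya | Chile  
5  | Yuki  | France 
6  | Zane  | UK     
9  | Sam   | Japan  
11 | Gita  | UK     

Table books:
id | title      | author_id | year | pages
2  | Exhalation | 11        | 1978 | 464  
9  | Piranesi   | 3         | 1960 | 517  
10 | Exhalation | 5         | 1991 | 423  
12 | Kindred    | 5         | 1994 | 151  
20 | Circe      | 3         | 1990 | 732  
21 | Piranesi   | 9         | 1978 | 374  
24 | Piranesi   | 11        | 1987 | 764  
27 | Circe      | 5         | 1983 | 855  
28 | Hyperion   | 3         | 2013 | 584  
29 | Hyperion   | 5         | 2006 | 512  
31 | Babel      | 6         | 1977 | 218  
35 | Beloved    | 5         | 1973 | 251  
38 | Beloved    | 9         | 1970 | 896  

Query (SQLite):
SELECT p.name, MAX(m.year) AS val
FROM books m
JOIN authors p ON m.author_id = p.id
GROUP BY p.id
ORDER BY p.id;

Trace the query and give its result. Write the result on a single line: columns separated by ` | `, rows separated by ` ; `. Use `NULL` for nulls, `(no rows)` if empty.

Priya | 2013 ; Yuki | 2006 ; Zane | 1977 ; Sam | 1978 ; Gita | 1987

Join each books row to its authors via author_id.
Group joined rows by authors.id; compute MAX(m.year) per group.
  3: ids {9, 20, 28} → MAX(m.year)=2013
  5: ids {10, 12, 27, 29, 35} → MAX(m.year)=2006
  6: ids {31} → MAX(m.year)=1977
  9: ids {21, 38} → MAX(m.year)=1978
  11: ids {2, 24} → MAX(m.year)=1987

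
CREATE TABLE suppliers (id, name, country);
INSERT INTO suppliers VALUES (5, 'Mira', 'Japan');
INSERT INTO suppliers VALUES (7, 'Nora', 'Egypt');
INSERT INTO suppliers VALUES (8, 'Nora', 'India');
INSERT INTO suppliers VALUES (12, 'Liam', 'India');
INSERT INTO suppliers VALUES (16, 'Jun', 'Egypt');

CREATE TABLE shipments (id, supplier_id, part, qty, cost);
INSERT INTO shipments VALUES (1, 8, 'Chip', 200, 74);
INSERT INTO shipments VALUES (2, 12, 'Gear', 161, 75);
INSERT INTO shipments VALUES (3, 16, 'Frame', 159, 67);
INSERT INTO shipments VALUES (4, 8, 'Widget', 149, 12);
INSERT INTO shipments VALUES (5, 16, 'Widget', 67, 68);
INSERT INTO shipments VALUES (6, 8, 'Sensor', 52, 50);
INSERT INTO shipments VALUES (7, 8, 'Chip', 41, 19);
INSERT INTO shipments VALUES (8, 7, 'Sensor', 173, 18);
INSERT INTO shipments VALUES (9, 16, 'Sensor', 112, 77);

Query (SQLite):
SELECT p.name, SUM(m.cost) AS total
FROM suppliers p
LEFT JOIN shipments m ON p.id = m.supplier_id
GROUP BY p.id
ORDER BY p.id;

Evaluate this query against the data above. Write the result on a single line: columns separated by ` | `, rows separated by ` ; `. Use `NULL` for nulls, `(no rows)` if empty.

Mira | NULL ; Nora | 18 ; Nora | 155 ; Liam | 75 ; Jun | 212

LEFT JOIN keeps every suppliers row; unmatched ones get NULL for shipments columns.
Group by suppliers.id and compute SUM(m.cost). SUM over an all-NULL group is NULL.
  5: ids {—} → SUM(m.cost)=NULL
  7: ids {8} → SUM(m.cost)=18
  8: ids {1, 4, 6, 7} → SUM(m.cost)=155
  12: ids {2} → SUM(m.cost)=75
  16: ids {3, 5, 9} → SUM(m.cost)=212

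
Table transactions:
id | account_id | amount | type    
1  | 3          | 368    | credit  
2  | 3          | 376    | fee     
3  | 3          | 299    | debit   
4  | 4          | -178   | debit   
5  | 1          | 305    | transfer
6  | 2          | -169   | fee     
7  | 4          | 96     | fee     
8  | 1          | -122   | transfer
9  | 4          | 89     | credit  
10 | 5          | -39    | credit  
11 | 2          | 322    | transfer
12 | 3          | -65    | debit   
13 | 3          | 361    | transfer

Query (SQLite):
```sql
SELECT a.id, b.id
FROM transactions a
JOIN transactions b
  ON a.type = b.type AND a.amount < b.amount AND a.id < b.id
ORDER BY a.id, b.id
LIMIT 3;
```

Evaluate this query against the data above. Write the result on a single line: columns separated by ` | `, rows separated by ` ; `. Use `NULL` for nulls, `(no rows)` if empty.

4 | 12 ; 5 | 11 ; 5 | 13

Pairs (a,b) with same type, a.amount < b.amount, a.id < b.id.
type groups: credit:{1,9,10} debit:{3,4,12} fee:{2,6,7} transfer:{5,8,11,13}
Ordered by (a.id, b.id); first 3.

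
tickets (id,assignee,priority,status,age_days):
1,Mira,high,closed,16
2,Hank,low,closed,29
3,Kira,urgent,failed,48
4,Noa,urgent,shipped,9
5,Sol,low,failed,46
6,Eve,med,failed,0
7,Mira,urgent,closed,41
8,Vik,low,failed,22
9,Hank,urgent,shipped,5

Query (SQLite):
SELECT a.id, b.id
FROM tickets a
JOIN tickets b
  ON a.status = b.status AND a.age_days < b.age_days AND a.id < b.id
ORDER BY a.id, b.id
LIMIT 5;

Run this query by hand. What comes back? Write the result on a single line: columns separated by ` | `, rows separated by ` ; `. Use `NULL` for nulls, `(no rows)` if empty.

1 | 2 ; 1 | 7 ; 2 | 7 ; 6 | 8

Pairs (a,b) with same status, a.age_days < b.age_days, a.id < b.id.
status groups: closed:{1,2,7} failed:{3,5,6,8} shipped:{4,9}
Ordered by (a.id, b.id); first 5.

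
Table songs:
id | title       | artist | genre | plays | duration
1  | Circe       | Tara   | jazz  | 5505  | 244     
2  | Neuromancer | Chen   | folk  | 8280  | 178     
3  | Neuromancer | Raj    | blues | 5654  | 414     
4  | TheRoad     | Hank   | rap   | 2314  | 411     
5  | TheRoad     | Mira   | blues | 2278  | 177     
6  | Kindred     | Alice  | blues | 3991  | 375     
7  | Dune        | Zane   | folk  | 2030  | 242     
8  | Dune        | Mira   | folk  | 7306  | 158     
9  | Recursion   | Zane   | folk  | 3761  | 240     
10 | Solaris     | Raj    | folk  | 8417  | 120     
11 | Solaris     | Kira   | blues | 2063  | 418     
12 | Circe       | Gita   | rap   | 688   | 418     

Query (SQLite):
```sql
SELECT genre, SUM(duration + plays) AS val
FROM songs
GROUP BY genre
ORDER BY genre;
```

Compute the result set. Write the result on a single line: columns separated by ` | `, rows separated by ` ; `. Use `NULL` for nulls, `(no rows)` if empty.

blues | 15370 ; folk | 30732 ; jazz | 5749 ; rap | 3831

For each row compute duration + plays.
Group by genre; take SUM of the expression per group.
  blues: ids {3, 5, 6, 11} → SUM(duration + plays)=15370
  folk: ids {2, 7, 8, 9, 10} → SUM(duration + plays)=30732
  jazz: ids {1} → SUM(duration + plays)=5749
  rap: ids {4, 12} → SUM(duration + plays)=3831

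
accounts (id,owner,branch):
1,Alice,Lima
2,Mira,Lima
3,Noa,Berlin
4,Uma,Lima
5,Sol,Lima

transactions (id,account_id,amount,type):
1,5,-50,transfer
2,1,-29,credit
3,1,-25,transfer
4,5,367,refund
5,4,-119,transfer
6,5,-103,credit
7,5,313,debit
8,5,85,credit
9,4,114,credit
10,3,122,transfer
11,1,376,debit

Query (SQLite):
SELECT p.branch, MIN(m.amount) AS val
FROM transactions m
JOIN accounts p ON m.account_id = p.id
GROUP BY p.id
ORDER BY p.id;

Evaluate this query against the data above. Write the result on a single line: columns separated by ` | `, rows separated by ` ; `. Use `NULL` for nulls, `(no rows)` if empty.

Lima | -29 ; Berlin | 122 ; Lima | -119 ; Lima | -103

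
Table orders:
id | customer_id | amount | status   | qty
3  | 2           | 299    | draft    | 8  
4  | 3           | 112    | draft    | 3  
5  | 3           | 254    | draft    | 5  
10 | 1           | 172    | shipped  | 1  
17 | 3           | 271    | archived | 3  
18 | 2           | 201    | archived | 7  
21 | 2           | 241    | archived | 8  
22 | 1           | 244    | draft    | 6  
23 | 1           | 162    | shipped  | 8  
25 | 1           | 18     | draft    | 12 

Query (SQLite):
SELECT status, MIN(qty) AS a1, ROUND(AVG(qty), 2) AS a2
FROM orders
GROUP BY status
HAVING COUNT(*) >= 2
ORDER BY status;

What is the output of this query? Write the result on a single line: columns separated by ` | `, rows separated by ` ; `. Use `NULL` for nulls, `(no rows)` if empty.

archived | 3 | 6 ; draft | 3 | 6.8 ; shipped | 1 | 4.5

Group orders by status.
Per group compute: MIN(qty), ROUND(AVG(qty), 2).
HAVING: drop groups with fewer than 2 rows.
  archived: ids {17, 18, 21} → MIN(qty)=3, ROUND(AVG(qty), 2)=6
  draft: ids {3, 4, 5, 22, 25} → MIN(qty)=3, ROUND(AVG(qty), 2)=6.8
  shipped: ids {10, 23} → MIN(qty)=1, ROUND(AVG(qty), 2)=4.5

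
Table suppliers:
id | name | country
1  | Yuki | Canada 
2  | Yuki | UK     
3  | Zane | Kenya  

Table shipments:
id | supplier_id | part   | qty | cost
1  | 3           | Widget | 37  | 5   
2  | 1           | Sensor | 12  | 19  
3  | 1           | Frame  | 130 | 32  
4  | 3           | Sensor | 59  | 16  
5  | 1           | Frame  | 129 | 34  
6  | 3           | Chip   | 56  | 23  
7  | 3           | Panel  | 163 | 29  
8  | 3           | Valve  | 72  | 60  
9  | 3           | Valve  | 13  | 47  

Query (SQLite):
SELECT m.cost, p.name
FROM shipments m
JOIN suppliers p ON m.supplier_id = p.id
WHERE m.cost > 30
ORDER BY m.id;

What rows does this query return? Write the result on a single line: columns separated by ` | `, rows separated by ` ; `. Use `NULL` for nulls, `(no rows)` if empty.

Each shipments row matches the suppliers row where supplier_id = suppliers.id.
Then keep rows with m.cost > 30.

32 | Yuki ; 34 | Yuki ; 60 | Zane ; 47 | Zane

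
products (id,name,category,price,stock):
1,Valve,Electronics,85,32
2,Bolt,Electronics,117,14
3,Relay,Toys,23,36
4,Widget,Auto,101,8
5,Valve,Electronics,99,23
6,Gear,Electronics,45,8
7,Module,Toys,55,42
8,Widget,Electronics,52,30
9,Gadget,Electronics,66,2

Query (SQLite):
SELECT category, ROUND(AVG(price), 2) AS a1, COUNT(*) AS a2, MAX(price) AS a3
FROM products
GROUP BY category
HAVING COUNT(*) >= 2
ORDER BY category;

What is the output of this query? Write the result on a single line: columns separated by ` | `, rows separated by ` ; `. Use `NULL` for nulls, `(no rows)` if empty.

Electronics | 77.33 | 6 | 117 ; Toys | 39 | 2 | 55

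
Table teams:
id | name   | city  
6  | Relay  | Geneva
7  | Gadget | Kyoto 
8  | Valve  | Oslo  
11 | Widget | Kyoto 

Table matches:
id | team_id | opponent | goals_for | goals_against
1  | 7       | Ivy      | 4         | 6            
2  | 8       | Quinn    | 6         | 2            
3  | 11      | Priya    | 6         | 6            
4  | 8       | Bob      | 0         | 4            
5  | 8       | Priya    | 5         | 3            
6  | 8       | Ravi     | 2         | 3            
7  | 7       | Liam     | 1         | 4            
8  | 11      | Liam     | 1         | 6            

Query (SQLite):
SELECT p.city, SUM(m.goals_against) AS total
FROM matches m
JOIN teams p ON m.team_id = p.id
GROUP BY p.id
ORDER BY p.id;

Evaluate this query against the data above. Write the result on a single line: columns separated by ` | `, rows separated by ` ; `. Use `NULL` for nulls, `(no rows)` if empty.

Kyoto | 10 ; Oslo | 12 ; Kyoto | 12

Join each matches row to its teams via team_id.
Group joined rows by teams.id; compute SUM(m.goals_against) per group.
  7: ids {1, 7} → SUM(m.goals_against)=10
  8: ids {2, 4, 5, 6} → SUM(m.goals_against)=12
  11: ids {3, 8} → SUM(m.goals_against)=12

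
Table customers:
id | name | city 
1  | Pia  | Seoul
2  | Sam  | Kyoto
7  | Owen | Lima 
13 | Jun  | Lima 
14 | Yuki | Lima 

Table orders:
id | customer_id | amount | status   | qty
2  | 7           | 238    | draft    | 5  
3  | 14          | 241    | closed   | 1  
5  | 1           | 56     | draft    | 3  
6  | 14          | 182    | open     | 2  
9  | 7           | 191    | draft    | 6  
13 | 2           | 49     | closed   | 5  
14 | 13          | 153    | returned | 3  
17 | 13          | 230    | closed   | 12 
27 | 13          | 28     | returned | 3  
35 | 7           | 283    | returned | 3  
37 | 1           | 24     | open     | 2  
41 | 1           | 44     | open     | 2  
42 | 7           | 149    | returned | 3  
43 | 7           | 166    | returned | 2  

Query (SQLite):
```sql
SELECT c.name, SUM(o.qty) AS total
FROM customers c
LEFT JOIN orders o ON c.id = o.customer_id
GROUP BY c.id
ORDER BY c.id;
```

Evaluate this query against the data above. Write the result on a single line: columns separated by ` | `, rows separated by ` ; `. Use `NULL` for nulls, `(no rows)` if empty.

LEFT JOIN keeps every customers row; unmatched ones get NULL for orders columns.
Group by customers.id and compute SUM(o.qty). SUM over an all-NULL group is NULL.
  1: ids {5, 37, 41} → SUM(o.qty)=7
  2: ids {13} → SUM(o.qty)=5
  7: ids {2, 9, 35, 42, 43} → SUM(o.qty)=19
  13: ids {14, 17, 27} → SUM(o.qty)=18
  14: ids {3, 6} → SUM(o.qty)=3

Pia | 7 ; Sam | 5 ; Owen | 19 ; Jun | 18 ; Yuki | 3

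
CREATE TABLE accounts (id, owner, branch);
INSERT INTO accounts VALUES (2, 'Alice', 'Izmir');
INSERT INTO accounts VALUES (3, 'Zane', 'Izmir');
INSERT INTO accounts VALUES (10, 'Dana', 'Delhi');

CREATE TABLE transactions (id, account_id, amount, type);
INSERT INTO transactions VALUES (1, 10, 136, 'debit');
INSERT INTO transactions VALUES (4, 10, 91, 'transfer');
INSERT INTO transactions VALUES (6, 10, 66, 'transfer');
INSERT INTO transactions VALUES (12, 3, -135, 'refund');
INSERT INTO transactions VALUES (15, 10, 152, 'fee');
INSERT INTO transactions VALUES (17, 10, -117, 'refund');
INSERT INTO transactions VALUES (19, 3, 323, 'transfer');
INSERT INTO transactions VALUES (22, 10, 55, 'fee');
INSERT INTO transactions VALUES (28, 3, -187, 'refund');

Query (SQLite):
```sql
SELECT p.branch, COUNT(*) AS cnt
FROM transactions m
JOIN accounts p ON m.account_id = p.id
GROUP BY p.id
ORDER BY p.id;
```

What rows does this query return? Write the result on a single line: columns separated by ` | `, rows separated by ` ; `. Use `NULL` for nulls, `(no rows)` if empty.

Izmir | 3 ; Delhi | 6

Join each transactions row to its accounts via account_id.
Group joined rows by accounts.id; compute COUNT(*) per group.
  3: ids {12, 19, 28} → COUNT(*)=3
  10: ids {1, 4, 6, 15, 17, 22} → COUNT(*)=6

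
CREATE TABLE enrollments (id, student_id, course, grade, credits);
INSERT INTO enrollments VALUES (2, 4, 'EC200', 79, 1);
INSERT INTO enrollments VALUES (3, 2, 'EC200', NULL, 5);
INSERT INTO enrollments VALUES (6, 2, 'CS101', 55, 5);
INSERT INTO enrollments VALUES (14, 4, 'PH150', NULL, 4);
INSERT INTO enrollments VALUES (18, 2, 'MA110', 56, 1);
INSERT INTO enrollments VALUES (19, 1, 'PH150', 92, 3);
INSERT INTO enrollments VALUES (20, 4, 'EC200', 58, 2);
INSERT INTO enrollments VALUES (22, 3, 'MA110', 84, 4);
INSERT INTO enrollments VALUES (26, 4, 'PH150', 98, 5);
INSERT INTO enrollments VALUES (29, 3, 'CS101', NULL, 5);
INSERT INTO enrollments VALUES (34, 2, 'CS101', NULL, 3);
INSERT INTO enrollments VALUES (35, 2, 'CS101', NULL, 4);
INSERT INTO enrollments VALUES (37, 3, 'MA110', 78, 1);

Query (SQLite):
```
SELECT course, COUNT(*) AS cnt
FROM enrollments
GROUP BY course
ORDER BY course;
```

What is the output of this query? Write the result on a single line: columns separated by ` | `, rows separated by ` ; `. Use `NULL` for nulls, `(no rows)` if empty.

Partition enrollments by course; compute COUNT(*) within each group.
  CS101: ids {6, 29, 34, 35} → COUNT(*)=4
  EC200: ids {2, 3, 20} → COUNT(*)=3
  MA110: ids {18, 22, 37} → COUNT(*)=3
  PH150: ids {14, 19, 26} → COUNT(*)=3

CS101 | 4 ; EC200 | 3 ; MA110 | 3 ; PH150 | 3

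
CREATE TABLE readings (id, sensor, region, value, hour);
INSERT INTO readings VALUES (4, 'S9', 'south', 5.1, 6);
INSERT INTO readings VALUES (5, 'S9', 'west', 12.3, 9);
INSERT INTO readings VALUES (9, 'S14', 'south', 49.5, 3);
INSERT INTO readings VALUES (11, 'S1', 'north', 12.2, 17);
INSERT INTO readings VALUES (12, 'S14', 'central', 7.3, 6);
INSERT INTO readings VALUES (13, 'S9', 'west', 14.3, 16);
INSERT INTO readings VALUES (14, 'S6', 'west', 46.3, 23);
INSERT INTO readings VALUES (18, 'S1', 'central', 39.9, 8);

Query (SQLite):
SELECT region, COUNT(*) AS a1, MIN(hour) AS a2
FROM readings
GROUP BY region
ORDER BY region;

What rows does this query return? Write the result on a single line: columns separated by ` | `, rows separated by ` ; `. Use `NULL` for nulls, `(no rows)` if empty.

central | 2 | 6 ; north | 1 | 17 ; south | 2 | 3 ; west | 3 | 9

Group readings by region.
Per group compute: COUNT(*), MIN(hour).
  central: ids {12, 18} → COUNT(*)=2, MIN(hour)=6
  north: ids {11} → COUNT(*)=1, MIN(hour)=17
  south: ids {4, 9} → COUNT(*)=2, MIN(hour)=3
  west: ids {5, 13, 14} → COUNT(*)=3, MIN(hour)=9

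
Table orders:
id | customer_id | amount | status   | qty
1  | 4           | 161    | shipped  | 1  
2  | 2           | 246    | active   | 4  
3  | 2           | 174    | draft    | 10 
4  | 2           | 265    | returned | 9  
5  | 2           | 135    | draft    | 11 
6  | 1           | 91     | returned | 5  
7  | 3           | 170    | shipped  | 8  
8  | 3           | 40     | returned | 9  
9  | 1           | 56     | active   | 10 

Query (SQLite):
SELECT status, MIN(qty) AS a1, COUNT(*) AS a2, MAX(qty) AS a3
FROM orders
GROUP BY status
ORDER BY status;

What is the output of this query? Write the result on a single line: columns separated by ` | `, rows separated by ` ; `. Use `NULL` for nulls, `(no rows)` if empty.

Group orders by status.
Per group compute: MIN(qty), COUNT(*), MAX(qty).
  active: ids {2, 9} → MIN(qty)=4, COUNT(*)=2, MAX(qty)=10
  draft: ids {3, 5} → MIN(qty)=10, COUNT(*)=2, MAX(qty)=11
  returned: ids {4, 6, 8} → MIN(qty)=5, COUNT(*)=3, MAX(qty)=9
  shipped: ids {1, 7} → MIN(qty)=1, COUNT(*)=2, MAX(qty)=8

active | 4 | 2 | 10 ; draft | 10 | 2 | 11 ; returned | 5 | 3 | 9 ; shipped | 1 | 2 | 8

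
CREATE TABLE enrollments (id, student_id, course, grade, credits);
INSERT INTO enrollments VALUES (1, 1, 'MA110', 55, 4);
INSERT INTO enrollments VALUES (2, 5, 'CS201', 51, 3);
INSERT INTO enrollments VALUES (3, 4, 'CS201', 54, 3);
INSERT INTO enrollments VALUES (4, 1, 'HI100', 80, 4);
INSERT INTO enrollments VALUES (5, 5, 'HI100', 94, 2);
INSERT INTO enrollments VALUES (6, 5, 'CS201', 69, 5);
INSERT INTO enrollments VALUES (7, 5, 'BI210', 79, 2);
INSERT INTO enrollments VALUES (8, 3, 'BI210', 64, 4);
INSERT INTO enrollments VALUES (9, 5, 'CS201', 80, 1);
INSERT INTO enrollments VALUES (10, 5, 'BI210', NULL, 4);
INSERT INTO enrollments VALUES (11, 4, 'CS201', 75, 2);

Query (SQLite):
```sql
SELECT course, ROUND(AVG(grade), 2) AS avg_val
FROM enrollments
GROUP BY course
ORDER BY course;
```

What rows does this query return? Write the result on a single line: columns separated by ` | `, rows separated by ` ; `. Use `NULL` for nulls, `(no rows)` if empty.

Partition enrollments by course; compute ROUND(AVG(grade), 2) within each group.
  BI210: ids {7, 8, 10} → ROUND(AVG(grade), 2)=71.5
  CS201: ids {2, 3, 6, 9, 11} → ROUND(AVG(grade), 2)=65.8
  HI100: ids {4, 5} → ROUND(AVG(grade), 2)=87
  MA110: ids {1} → ROUND(AVG(grade), 2)=55

BI210 | 71.5 ; CS201 | 65.8 ; HI100 | 87 ; MA110 | 55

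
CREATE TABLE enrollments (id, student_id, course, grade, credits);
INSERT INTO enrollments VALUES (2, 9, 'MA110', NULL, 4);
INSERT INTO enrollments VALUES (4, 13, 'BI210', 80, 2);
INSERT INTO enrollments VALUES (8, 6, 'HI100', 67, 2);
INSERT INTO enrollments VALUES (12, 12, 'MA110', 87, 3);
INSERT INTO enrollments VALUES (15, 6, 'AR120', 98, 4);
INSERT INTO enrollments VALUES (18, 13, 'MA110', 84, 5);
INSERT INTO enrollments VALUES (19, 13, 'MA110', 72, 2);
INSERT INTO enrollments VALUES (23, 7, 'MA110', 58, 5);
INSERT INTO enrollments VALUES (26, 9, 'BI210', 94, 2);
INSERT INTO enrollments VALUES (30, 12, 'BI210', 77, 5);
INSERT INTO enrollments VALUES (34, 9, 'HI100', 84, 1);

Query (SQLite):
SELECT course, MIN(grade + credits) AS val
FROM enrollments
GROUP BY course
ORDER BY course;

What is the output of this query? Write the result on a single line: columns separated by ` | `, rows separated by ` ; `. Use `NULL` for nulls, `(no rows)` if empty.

AR120 | 102 ; BI210 | 82 ; HI100 | 69 ; MA110 | 63

For each row compute grade + credits.
Group by course; take MIN of the expression per group.
  AR120: ids {15} → MIN(grade + credits)=102
  BI210: ids {4, 26, 30} → MIN(grade + credits)=82
  HI100: ids {8, 34} → MIN(grade + credits)=69
  MA110: ids {2, 12, 18, 19, 23} → MIN(grade + credits)=63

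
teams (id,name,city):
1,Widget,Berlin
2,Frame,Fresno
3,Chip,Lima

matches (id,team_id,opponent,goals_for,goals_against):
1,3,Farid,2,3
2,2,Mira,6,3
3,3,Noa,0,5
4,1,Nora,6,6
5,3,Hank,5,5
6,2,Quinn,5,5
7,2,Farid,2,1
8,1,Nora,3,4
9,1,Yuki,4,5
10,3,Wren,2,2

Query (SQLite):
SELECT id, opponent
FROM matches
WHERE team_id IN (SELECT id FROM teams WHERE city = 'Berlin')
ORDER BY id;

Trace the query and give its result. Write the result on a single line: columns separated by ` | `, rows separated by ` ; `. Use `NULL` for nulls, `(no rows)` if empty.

4 | Nora ; 8 | Nora ; 9 | Yuki

Inner query: teams.id where city = 'Berlin'.
Outer: keep matches rows whose team_id is in that set.
Inner query → {1}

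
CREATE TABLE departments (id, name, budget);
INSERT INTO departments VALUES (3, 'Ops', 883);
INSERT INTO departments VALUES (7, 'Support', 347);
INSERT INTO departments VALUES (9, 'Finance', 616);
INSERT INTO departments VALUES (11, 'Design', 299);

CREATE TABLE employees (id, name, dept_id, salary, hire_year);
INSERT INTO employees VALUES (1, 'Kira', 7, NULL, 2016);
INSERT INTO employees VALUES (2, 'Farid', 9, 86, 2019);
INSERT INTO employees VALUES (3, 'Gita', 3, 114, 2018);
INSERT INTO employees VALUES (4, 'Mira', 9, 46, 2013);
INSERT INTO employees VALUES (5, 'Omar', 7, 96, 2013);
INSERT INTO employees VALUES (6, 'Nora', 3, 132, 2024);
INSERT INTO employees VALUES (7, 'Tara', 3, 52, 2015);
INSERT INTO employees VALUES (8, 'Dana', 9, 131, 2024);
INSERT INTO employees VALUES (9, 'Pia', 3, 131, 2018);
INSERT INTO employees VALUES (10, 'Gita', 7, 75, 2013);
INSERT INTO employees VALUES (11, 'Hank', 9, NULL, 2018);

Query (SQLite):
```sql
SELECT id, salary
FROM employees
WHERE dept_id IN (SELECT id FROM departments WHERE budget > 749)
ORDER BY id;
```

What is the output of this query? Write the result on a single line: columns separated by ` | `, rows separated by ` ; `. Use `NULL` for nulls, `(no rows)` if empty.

3 | 114 ; 6 | 132 ; 7 | 52 ; 9 | 131

Inner query: departments.id where budget > 749.
Outer: keep employees rows whose dept_id is in that set.
Inner query → {3}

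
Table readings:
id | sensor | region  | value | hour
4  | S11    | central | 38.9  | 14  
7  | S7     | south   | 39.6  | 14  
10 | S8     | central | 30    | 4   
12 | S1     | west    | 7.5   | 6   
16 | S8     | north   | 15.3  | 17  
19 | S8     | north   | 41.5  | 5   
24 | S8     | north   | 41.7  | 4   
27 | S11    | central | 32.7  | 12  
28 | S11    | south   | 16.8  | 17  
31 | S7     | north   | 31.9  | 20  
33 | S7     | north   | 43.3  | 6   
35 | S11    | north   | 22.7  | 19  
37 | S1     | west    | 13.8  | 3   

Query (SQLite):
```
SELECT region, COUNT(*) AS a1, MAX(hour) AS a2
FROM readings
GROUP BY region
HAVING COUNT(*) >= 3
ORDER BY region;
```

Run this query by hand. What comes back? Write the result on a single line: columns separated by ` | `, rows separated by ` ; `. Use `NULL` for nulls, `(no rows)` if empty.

Group readings by region.
Per group compute: COUNT(*), MAX(hour).
HAVING: drop groups with fewer than 3 rows.
  central: ids {4, 10, 27} → COUNT(*)=3, MAX(hour)=14
  north: ids {16, 19, 24, 31, 33, 35} → COUNT(*)=6, MAX(hour)=20
  south: ids {7, 28} → COUNT(*)=2, MAX(hour)=17
  west: ids {12, 37} → COUNT(*)=2, MAX(hour)=6

central | 3 | 14 ; north | 6 | 20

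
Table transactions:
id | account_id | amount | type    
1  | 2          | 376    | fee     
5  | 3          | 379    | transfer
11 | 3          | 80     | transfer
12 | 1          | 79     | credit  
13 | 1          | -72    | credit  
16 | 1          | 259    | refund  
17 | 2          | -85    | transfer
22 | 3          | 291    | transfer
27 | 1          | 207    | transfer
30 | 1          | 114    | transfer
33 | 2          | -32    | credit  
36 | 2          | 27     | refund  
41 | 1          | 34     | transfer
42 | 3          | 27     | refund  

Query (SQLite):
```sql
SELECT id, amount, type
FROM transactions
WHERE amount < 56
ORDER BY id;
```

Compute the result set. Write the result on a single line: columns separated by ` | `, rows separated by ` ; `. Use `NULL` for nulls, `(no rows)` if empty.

13 | -72 | credit ; 17 | -85 | transfer ; 33 | -32 | credit ; 36 | 27 | refund ; 41 | 34 | transfer ; 42 | 27 | refund

amount < 56: ids {13, 17, 33, 36, 41, 42}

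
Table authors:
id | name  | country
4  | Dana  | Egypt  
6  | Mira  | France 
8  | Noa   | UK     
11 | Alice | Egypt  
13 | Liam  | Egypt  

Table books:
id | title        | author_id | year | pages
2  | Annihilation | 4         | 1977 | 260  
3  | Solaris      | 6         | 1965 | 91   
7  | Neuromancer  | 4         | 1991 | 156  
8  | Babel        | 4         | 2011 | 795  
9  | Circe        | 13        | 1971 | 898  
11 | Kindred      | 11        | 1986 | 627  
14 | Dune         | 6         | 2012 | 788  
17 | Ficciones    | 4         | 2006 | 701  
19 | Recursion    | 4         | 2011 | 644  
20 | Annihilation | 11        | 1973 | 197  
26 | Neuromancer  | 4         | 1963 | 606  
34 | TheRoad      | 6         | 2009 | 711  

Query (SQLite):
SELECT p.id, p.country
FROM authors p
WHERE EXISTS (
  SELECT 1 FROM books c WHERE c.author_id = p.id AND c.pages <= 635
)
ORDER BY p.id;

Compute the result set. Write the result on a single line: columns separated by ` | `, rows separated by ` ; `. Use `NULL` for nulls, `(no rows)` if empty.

4 | Egypt ; 6 | France ; 11 | Egypt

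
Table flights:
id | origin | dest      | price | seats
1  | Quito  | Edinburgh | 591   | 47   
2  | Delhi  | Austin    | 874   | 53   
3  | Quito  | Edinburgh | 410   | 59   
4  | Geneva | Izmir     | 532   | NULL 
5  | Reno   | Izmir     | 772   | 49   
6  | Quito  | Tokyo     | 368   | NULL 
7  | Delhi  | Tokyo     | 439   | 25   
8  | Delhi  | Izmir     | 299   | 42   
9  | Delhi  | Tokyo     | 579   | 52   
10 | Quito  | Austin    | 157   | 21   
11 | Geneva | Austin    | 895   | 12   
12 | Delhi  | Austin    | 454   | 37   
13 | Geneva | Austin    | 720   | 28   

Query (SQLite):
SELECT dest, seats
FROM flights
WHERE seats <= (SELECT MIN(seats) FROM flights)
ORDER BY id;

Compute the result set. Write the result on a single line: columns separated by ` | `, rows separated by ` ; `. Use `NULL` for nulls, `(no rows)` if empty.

Scalar subquery: MIN(seats) over all flights rows = 12.
Keep rows where seats <= that value.

Austin | 12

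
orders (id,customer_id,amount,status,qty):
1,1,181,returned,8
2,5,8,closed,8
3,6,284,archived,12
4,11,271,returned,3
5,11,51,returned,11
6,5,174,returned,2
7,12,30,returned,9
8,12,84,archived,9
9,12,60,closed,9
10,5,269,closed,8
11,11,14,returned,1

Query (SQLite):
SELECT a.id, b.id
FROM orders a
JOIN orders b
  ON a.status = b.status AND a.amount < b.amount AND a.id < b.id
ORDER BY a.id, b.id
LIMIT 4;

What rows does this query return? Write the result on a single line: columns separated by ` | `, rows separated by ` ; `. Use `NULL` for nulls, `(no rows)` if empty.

1 | 4 ; 2 | 9 ; 2 | 10 ; 5 | 6

Pairs (a,b) with same status, a.amount < b.amount, a.id < b.id.
status groups: archived:{3,8} closed:{2,9,10} returned:{1,4,5,6,7,11}
Ordered by (a.id, b.id); first 4.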